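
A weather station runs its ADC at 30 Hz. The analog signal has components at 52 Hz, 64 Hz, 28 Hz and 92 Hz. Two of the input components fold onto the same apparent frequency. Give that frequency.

2 Hz

fs/2 = 15 Hz.
52 Hz mod fs = 22 Hz.
22 Hz > fs/2 = 15 Hz, folds to fs − 22 Hz = 8 Hz.
64 Hz mod fs = 4 Hz.
4 Hz ≤ fs/2 = 15 Hz, appears at 4 Hz.
28 Hz > fs/2 = 15 Hz, folds to fs − 28 Hz = 2 Hz.
92 Hz mod fs = 2 Hz.
2 Hz ≤ fs/2 = 15 Hz, appears at 2 Hz.
28 Hz and 92 Hz both map to 2 Hz.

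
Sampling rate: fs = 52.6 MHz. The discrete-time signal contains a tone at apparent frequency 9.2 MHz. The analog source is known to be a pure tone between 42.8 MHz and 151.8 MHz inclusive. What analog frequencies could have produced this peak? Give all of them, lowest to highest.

Frequencies that alias to 9.2 MHz are k·fs ± 9.2 MHz for integer k ≥ 0.
k=0: 9.2 MHz.
k=1: 43.4 MHz, 61.8 MHz.
k=2: 96 MHz, 114.4 MHz.
k=3: 148.6 MHz, 167 MHz.
k=4: 201.2 MHz, 219.6 MHz.
Within [42.8 MHz, 151.8 MHz]: 43.4 MHz, 61.8 MHz, 96 MHz, 114.4 MHz, 148.6 MHz.

43.4 MHz, 61.8 MHz, 96 MHz, 114.4 MHz, 148.6 MHz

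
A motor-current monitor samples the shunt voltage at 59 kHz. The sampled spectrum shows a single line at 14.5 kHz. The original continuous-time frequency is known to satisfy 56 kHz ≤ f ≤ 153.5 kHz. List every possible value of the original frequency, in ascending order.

Frequencies that alias to 14.5 kHz are k·fs ± 14.5 kHz for integer k ≥ 0.
k=0: 14.5 kHz.
k=1: 44.5 kHz, 73.5 kHz.
k=2: 103.5 kHz, 132.5 kHz.
k=3: 162.5 kHz, 191.5 kHz.
Within [56 kHz, 153.5 kHz]: 73.5 kHz, 103.5 kHz, 132.5 kHz.

73.5 kHz, 103.5 kHz, 132.5 kHz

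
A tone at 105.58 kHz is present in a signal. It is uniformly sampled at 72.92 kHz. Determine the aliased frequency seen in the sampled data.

105.58 kHz mod fs = 32.66 kHz.
32.66 kHz ≤ fs/2 = 36.46 kHz, appears at 32.66 kHz.

32.66 kHz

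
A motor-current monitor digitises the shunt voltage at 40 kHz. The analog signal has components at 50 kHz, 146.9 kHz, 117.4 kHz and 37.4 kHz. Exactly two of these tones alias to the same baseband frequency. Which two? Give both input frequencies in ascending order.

fs/2 = 20 kHz.
50 kHz mod fs = 10 kHz.
10 kHz ≤ fs/2 = 20 kHz, appears at 10 kHz.
146.9 kHz mod fs = 26.9 kHz.
26.9 kHz > fs/2 = 20 kHz, folds to fs − 26.9 kHz = 13.1 kHz.
117.4 kHz mod fs = 37.4 kHz.
37.4 kHz > fs/2 = 20 kHz, folds to fs − 37.4 kHz = 2.6 kHz.
37.4 kHz > fs/2 = 20 kHz, folds to fs − 37.4 kHz = 2.6 kHz.
37.4 kHz and 117.4 kHz both map to 2.6 kHz.

37.4 kHz, 117.4 kHz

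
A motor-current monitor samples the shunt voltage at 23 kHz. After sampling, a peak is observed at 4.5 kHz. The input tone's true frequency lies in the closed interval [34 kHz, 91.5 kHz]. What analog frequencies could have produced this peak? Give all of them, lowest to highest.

Frequencies that alias to 4.5 kHz are k·fs ± 4.5 kHz for integer k ≥ 0.
k=0: 4.5 kHz.
k=1: 18.5 kHz, 27.5 kHz.
k=2: 41.5 kHz, 50.5 kHz.
k=3: 64.5 kHz, 73.5 kHz.
k=4: 87.5 kHz, 96.5 kHz.
k=5: 110.5 kHz, 119.5 kHz.
Within [34 kHz, 91.5 kHz]: 41.5 kHz, 50.5 kHz, 64.5 kHz, 73.5 kHz, 87.5 kHz.

41.5 kHz, 50.5 kHz, 64.5 kHz, 73.5 kHz, 87.5 kHz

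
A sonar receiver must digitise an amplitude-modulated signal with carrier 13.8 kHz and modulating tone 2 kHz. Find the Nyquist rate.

AM sidebands sit at fc ± fm = 11.8 kHz and 15.8 kHz.
Highest-frequency component: 15.8 kHz.
Nyquist rate = 2 × 15.8 kHz = 31.6 kHz.

31.6 kHz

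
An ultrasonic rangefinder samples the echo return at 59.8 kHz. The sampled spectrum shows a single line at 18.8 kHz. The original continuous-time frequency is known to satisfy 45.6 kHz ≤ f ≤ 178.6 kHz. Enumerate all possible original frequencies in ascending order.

78.6 kHz, 100.8 kHz, 138.4 kHz, 160.6 kHz

Frequencies that alias to 18.8 kHz are k·fs ± 18.8 kHz for integer k ≥ 0.
k=0: 18.8 kHz.
k=1: 41 kHz, 78.6 kHz.
k=2: 100.8 kHz, 138.4 kHz.
k=3: 160.6 kHz, 198.2 kHz.
k=4: 220.4 kHz, 258 kHz.
Within [45.6 kHz, 178.6 kHz]: 78.6 kHz, 100.8 kHz, 138.4 kHz, 160.6 kHz.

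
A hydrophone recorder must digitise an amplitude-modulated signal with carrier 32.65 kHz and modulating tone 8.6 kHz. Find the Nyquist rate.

AM sidebands sit at fc ± fm = 24.05 kHz and 41.25 kHz.
Highest-frequency component: 41.25 kHz.
Nyquist rate = 2 × 41.25 kHz = 82.5 kHz.

82.5 kHz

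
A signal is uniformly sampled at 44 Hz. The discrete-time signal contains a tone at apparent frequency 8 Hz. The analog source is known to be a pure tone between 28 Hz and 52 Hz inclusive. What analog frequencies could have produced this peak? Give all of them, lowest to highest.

Frequencies that alias to 8 Hz are k·fs ± 8 Hz for integer k ≥ 0.
k=0: 8 Hz.
k=1: 36 Hz, 52 Hz.
k=2: 80 Hz, 96 Hz.
Within [28 Hz, 52 Hz]: 36 Hz, 52 Hz.

36 Hz, 52 Hz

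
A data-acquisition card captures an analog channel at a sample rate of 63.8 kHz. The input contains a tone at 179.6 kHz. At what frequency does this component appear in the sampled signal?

11.8 kHz

179.6 kHz mod fs = 52 kHz.
52 kHz > fs/2 = 31.9 kHz, folds to fs − 52 kHz = 11.8 kHz.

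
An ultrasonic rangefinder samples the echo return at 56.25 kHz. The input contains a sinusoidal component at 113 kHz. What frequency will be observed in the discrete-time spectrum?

113 kHz mod fs = 0.5 kHz.
0.5 kHz ≤ fs/2 = 28.125 kHz, appears at 0.5 kHz.

0.5 kHz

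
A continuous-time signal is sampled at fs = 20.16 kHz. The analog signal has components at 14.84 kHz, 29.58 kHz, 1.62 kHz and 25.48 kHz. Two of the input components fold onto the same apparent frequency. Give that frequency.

fs/2 = 10.08 kHz.
14.84 kHz > fs/2 = 10.08 kHz, folds to fs − 14.84 kHz = 5.32 kHz.
29.58 kHz mod fs = 9.42 kHz.
9.42 kHz ≤ fs/2 = 10.08 kHz, appears at 9.42 kHz.
1.62 kHz ≤ fs/2 = 10.08 kHz, passes unchanged.
25.48 kHz mod fs = 5.32 kHz.
5.32 kHz ≤ fs/2 = 10.08 kHz, appears at 5.32 kHz.
14.84 kHz and 25.48 kHz both map to 5.32 kHz.

5.32 kHz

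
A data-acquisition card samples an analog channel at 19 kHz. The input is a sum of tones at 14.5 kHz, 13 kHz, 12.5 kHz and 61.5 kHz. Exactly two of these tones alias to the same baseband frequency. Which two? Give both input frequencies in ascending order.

fs/2 = 9.5 kHz.
14.5 kHz > fs/2 = 9.5 kHz, folds to fs − 14.5 kHz = 4.5 kHz.
13 kHz > fs/2 = 9.5 kHz, folds to fs − 13 kHz = 6 kHz.
12.5 kHz > fs/2 = 9.5 kHz, folds to fs − 12.5 kHz = 6.5 kHz.
61.5 kHz mod fs = 4.5 kHz.
4.5 kHz ≤ fs/2 = 9.5 kHz, appears at 4.5 kHz.
14.5 kHz and 61.5 kHz both map to 4.5 kHz.

14.5 kHz, 61.5 kHz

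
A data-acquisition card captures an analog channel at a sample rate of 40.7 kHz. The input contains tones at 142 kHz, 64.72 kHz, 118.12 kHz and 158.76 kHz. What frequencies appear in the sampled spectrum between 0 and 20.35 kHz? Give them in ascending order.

3.98 kHz, 4.04 kHz, 16.68 kHz, 19.9 kHz

fs/2 = 20.35 kHz.
142 kHz mod fs = 19.9 kHz.
19.9 kHz ≤ fs/2 = 20.35 kHz, appears at 19.9 kHz.
64.72 kHz mod fs = 24.02 kHz.
24.02 kHz > fs/2 = 20.35 kHz, folds to fs − 24.02 kHz = 16.68 kHz.
118.12 kHz mod fs = 36.72 kHz.
36.72 kHz > fs/2 = 20.35 kHz, folds to fs − 36.72 kHz = 3.98 kHz.
158.76 kHz mod fs = 36.66 kHz.
36.66 kHz > fs/2 = 20.35 kHz, folds to fs − 36.66 kHz = 4.04 kHz.
Distinct values: {3.98 kHz, 4.04 kHz, 16.68 kHz, 19.9 kHz}.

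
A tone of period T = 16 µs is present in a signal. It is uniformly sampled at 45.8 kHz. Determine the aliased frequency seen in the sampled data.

16.7 kHz

T = 16 µs → f = 1/T = 62.5 kHz.
62.5 kHz mod fs = 16.7 kHz.
16.7 kHz ≤ fs/2 = 22.9 kHz, appears at 16.7 kHz.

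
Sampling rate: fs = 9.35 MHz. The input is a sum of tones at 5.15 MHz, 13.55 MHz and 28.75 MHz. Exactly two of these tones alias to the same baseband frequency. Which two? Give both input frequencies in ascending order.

5.15 MHz, 13.55 MHz

fs/2 = 4.675 MHz.
5.15 MHz > fs/2 = 4.675 MHz, folds to fs − 5.15 MHz = 4.2 MHz.
13.55 MHz mod fs = 4.2 MHz.
4.2 MHz ≤ fs/2 = 4.675 MHz, appears at 4.2 MHz.
28.75 MHz mod fs = 0.7 MHz.
0.7 MHz ≤ fs/2 = 4.675 MHz, appears at 0.7 MHz.
5.15 MHz and 13.55 MHz both map to 4.2 MHz.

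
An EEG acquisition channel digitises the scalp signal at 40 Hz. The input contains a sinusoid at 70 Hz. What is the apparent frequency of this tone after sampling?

10 Hz

70 Hz mod fs = 30 Hz.
30 Hz > fs/2 = 20 Hz, folds to fs − 30 Hz = 10 Hz.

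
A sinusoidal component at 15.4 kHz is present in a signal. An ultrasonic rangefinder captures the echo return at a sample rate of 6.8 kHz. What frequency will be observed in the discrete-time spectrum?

15.4 kHz mod fs = 1.8 kHz.
1.8 kHz ≤ fs/2 = 3.4 kHz, appears at 1.8 kHz.

1.8 kHz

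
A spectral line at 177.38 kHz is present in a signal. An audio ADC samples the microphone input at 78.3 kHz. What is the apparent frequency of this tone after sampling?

20.78 kHz

177.38 kHz mod fs = 20.78 kHz.
20.78 kHz ≤ fs/2 = 39.15 kHz, appears at 20.78 kHz.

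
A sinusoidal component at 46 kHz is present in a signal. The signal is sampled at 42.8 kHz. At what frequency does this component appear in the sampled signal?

3.2 kHz

46 kHz mod fs = 3.2 kHz.
3.2 kHz ≤ fs/2 = 21.4 kHz, appears at 3.2 kHz.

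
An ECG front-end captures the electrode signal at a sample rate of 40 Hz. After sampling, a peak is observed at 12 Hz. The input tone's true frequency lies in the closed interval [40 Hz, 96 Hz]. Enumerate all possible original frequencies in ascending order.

Frequencies that alias to 12 Hz are k·fs ± 12 Hz for integer k ≥ 0.
k=0: 12 Hz.
k=1: 28 Hz, 52 Hz.
k=2: 68 Hz, 92 Hz.
k=3: 108 Hz, 132 Hz.
Within [40 Hz, 96 Hz]: 52 Hz, 68 Hz, 92 Hz.

52 Hz, 68 Hz, 92 Hz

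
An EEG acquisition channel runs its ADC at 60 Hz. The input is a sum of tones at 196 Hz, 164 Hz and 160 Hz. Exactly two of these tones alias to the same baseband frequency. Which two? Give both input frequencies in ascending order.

164 Hz, 196 Hz

fs/2 = 30 Hz.
196 Hz mod fs = 16 Hz.
16 Hz ≤ fs/2 = 30 Hz, appears at 16 Hz.
164 Hz mod fs = 44 Hz.
44 Hz > fs/2 = 30 Hz, folds to fs − 44 Hz = 16 Hz.
160 Hz mod fs = 40 Hz.
40 Hz > fs/2 = 30 Hz, folds to fs − 40 Hz = 20 Hz.
164 Hz and 196 Hz both map to 16 Hz.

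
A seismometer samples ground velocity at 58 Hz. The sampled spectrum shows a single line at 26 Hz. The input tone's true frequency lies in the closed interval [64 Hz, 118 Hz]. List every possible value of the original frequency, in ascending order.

Frequencies that alias to 26 Hz are k·fs ± 26 Hz for integer k ≥ 0.
k=0: 26 Hz.
k=1: 32 Hz, 84 Hz.
k=2: 90 Hz, 142 Hz.
k=3: 148 Hz, 200 Hz.
Within [64 Hz, 118 Hz]: 84 Hz, 90 Hz.

84 Hz, 90 Hz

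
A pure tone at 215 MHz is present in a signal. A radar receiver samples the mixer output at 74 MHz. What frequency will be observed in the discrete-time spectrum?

215 MHz mod fs = 67 MHz.
67 MHz > fs/2 = 37 MHz, folds to fs − 67 MHz = 7 MHz.

7 MHz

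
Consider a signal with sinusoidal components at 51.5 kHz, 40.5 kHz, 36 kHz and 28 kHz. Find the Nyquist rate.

103 kHz

Highest-frequency component: 51.5 kHz.
Nyquist rate = 2 × 51.5 kHz = 103 kHz.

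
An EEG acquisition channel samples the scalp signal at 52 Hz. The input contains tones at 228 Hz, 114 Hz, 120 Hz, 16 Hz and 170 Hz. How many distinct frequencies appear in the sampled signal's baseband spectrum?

fs/2 = 26 Hz.
228 Hz mod fs = 20 Hz.
20 Hz ≤ fs/2 = 26 Hz, appears at 20 Hz.
114 Hz mod fs = 10 Hz.
10 Hz ≤ fs/2 = 26 Hz, appears at 10 Hz.
120 Hz mod fs = 16 Hz.
16 Hz ≤ fs/2 = 26 Hz, appears at 16 Hz.
16 Hz ≤ fs/2 = 26 Hz, passes unchanged.
170 Hz mod fs = 14 Hz.
14 Hz ≤ fs/2 = 26 Hz, appears at 14 Hz.
Distinct values: {10 Hz, 14 Hz, 16 Hz, 20 Hz} → 4.

4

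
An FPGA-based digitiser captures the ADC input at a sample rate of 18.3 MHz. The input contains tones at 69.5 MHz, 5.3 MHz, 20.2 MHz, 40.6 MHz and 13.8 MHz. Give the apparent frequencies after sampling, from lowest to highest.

1.9 MHz, 3.7 MHz, 4 MHz, 4.5 MHz, 5.3 MHz

fs/2 = 9.15 MHz.
69.5 MHz mod fs = 14.6 MHz.
14.6 MHz > fs/2 = 9.15 MHz, folds to fs − 14.6 MHz = 3.7 MHz.
5.3 MHz ≤ fs/2 = 9.15 MHz, passes unchanged.
20.2 MHz mod fs = 1.9 MHz.
1.9 MHz ≤ fs/2 = 9.15 MHz, appears at 1.9 MHz.
40.6 MHz mod fs = 4 MHz.
4 MHz ≤ fs/2 = 9.15 MHz, appears at 4 MHz.
13.8 MHz > fs/2 = 9.15 MHz, folds to fs − 13.8 MHz = 4.5 MHz.
Distinct values: {1.9 MHz, 3.7 MHz, 4 MHz, 4.5 MHz, 5.3 MHz}.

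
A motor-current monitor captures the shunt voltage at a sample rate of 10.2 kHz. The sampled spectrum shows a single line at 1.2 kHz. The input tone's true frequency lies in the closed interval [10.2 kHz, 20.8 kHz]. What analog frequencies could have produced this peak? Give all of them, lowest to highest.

11.4 kHz, 19.2 kHz

Frequencies that alias to 1.2 kHz are k·fs ± 1.2 kHz for integer k ≥ 0.
k=0: 1.2 kHz.
k=1: 9 kHz, 11.4 kHz.
k=2: 19.2 kHz, 21.6 kHz.
k=3: 29.4 kHz, 31.8 kHz.
Within [10.2 kHz, 20.8 kHz]: 11.4 kHz, 19.2 kHz.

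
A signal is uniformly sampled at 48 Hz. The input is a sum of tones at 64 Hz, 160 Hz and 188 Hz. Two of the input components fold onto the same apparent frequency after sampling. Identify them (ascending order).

64 Hz, 160 Hz

fs/2 = 24 Hz.
64 Hz mod fs = 16 Hz.
16 Hz ≤ fs/2 = 24 Hz, appears at 16 Hz.
160 Hz mod fs = 16 Hz.
16 Hz ≤ fs/2 = 24 Hz, appears at 16 Hz.
188 Hz mod fs = 44 Hz.
44 Hz > fs/2 = 24 Hz, folds to fs − 44 Hz = 4 Hz.
64 Hz and 160 Hz both map to 16 Hz.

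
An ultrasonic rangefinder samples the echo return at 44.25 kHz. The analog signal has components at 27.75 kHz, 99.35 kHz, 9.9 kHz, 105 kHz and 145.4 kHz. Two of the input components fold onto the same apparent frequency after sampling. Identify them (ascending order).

fs/2 = 22.125 kHz.
27.75 kHz > fs/2 = 22.125 kHz, folds to fs − 27.75 kHz = 16.5 kHz.
99.35 kHz mod fs = 10.85 kHz.
10.85 kHz ≤ fs/2 = 22.125 kHz, appears at 10.85 kHz.
9.9 kHz ≤ fs/2 = 22.125 kHz, passes unchanged.
105 kHz mod fs = 16.5 kHz.
16.5 kHz ≤ fs/2 = 22.125 kHz, appears at 16.5 kHz.
145.4 kHz mod fs = 12.65 kHz.
12.65 kHz ≤ fs/2 = 22.125 kHz, appears at 12.65 kHz.
27.75 kHz and 105 kHz both map to 16.5 kHz.

27.75 kHz, 105 kHz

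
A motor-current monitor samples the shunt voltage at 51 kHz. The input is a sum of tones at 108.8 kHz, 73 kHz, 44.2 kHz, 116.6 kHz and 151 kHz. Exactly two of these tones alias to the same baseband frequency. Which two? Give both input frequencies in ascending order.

fs/2 = 25.5 kHz.
108.8 kHz mod fs = 6.8 kHz.
6.8 kHz ≤ fs/2 = 25.5 kHz, appears at 6.8 kHz.
73 kHz mod fs = 22 kHz.
22 kHz ≤ fs/2 = 25.5 kHz, appears at 22 kHz.
44.2 kHz > fs/2 = 25.5 kHz, folds to fs − 44.2 kHz = 6.8 kHz.
116.6 kHz mod fs = 14.6 kHz.
14.6 kHz ≤ fs/2 = 25.5 kHz, appears at 14.6 kHz.
151 kHz mod fs = 49 kHz.
49 kHz > fs/2 = 25.5 kHz, folds to fs − 49 kHz = 2 kHz.
44.2 kHz and 108.8 kHz both map to 6.8 kHz.

44.2 kHz, 108.8 kHz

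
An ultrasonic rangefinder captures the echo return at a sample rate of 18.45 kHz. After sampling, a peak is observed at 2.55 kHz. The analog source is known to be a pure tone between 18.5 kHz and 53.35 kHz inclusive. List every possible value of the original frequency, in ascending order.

Frequencies that alias to 2.55 kHz are k·fs ± 2.55 kHz for integer k ≥ 0.
k=0: 2.55 kHz.
k=1: 15.9 kHz, 21 kHz.
k=2: 34.35 kHz, 39.45 kHz.
k=3: 52.8 kHz, 57.9 kHz.
k=4: 71.25 kHz, 76.35 kHz.
Within [18.5 kHz, 53.35 kHz]: 21 kHz, 34.35 kHz, 39.45 kHz, 52.8 kHz.

21 kHz, 34.35 kHz, 39.45 kHz, 52.8 kHz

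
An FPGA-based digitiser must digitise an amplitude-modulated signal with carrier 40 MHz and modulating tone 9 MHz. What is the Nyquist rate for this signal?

AM sidebands sit at fc ± fm = 31 MHz and 49 MHz.
Highest-frequency component: 49 MHz.
Nyquist rate = 2 × 49 MHz = 98 MHz.

98 MHz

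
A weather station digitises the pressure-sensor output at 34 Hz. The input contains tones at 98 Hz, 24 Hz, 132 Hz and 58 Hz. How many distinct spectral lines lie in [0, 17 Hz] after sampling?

fs/2 = 17 Hz.
98 Hz mod fs = 30 Hz.
30 Hz > fs/2 = 17 Hz, folds to fs − 30 Hz = 4 Hz.
24 Hz > fs/2 = 17 Hz, folds to fs − 24 Hz = 10 Hz.
132 Hz mod fs = 30 Hz.
30 Hz > fs/2 = 17 Hz, folds to fs − 30 Hz = 4 Hz.
58 Hz mod fs = 24 Hz.
24 Hz > fs/2 = 17 Hz, folds to fs − 24 Hz = 10 Hz.
Distinct values: {4 Hz, 10 Hz} → 2.

2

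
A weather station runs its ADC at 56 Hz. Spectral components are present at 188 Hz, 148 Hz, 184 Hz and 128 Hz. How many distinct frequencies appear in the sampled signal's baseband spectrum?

fs/2 = 28 Hz.
188 Hz mod fs = 20 Hz.
20 Hz ≤ fs/2 = 28 Hz, appears at 20 Hz.
148 Hz mod fs = 36 Hz.
36 Hz > fs/2 = 28 Hz, folds to fs − 36 Hz = 20 Hz.
184 Hz mod fs = 16 Hz.
16 Hz ≤ fs/2 = 28 Hz, appears at 16 Hz.
128 Hz mod fs = 16 Hz.
16 Hz ≤ fs/2 = 28 Hz, appears at 16 Hz.
Distinct values: {16 Hz, 20 Hz} → 2.

2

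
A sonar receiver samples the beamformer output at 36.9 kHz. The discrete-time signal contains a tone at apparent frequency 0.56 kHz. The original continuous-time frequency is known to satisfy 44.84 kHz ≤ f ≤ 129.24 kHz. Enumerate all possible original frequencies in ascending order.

Frequencies that alias to 0.56 kHz are k·fs ± 0.56 kHz for integer k ≥ 0.
k=0: 0.56 kHz.
k=1: 36.34 kHz, 37.46 kHz.
k=2: 73.24 kHz, 74.36 kHz.
k=3: 110.14 kHz, 111.26 kHz.
k=4: 147.04 kHz, 148.16 kHz.
Within [44.84 kHz, 129.24 kHz]: 73.24 kHz, 74.36 kHz, 110.14 kHz, 111.26 kHz.

73.24 kHz, 74.36 kHz, 110.14 kHz, 111.26 kHz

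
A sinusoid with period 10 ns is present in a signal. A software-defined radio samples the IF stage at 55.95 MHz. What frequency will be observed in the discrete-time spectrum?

T = 10 ns → f = 1/T = 100 MHz.
100 MHz mod fs = 44.05 MHz.
44.05 MHz > fs/2 = 27.975 MHz, folds to fs − 44.05 MHz = 11.9 MHz.

11.9 MHz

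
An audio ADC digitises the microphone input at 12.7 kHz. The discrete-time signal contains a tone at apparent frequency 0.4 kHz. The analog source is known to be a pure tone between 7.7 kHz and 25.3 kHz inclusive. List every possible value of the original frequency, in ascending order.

12.3 kHz, 13.1 kHz, 25 kHz

Frequencies that alias to 0.4 kHz are k·fs ± 0.4 kHz for integer k ≥ 0.
k=0: 0.4 kHz.
k=1: 12.3 kHz, 13.1 kHz.
k=2: 25 kHz, 25.8 kHz.
k=3: 37.7 kHz, 38.5 kHz.
Within [7.7 kHz, 25.3 kHz]: 12.3 kHz, 13.1 kHz, 25 kHz.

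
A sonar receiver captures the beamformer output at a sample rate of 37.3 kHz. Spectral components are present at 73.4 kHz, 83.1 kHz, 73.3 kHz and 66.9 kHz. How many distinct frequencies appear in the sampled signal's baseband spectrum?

4

fs/2 = 18.65 kHz.
73.4 kHz mod fs = 36.1 kHz.
36.1 kHz > fs/2 = 18.65 kHz, folds to fs − 36.1 kHz = 1.2 kHz.
83.1 kHz mod fs = 8.5 kHz.
8.5 kHz ≤ fs/2 = 18.65 kHz, appears at 8.5 kHz.
73.3 kHz mod fs = 36 kHz.
36 kHz > fs/2 = 18.65 kHz, folds to fs − 36 kHz = 1.3 kHz.
66.9 kHz mod fs = 29.6 kHz.
29.6 kHz > fs/2 = 18.65 kHz, folds to fs − 29.6 kHz = 7.7 kHz.
Distinct values: {1.2 kHz, 1.3 kHz, 7.7 kHz, 8.5 kHz} → 4.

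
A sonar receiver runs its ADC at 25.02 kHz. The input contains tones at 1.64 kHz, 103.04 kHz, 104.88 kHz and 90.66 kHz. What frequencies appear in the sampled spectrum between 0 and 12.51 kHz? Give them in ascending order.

fs/2 = 12.51 kHz.
1.64 kHz ≤ fs/2 = 12.51 kHz, passes unchanged.
103.04 kHz mod fs = 2.96 kHz.
2.96 kHz ≤ fs/2 = 12.51 kHz, appears at 2.96 kHz.
104.88 kHz mod fs = 4.8 kHz.
4.8 kHz ≤ fs/2 = 12.51 kHz, appears at 4.8 kHz.
90.66 kHz mod fs = 15.6 kHz.
15.6 kHz > fs/2 = 12.51 kHz, folds to fs − 15.6 kHz = 9.42 kHz.
Distinct values: {1.64 kHz, 2.96 kHz, 4.8 kHz, 9.42 kHz}.

1.64 kHz, 2.96 kHz, 4.8 kHz, 9.42 kHz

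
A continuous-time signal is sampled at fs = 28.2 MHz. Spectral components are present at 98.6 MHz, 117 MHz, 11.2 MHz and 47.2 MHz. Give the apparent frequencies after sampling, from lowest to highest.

fs/2 = 14.1 MHz.
98.6 MHz mod fs = 14 MHz.
14 MHz ≤ fs/2 = 14.1 MHz, appears at 14 MHz.
117 MHz mod fs = 4.2 MHz.
4.2 MHz ≤ fs/2 = 14.1 MHz, appears at 4.2 MHz.
11.2 MHz ≤ fs/2 = 14.1 MHz, passes unchanged.
47.2 MHz mod fs = 19 MHz.
19 MHz > fs/2 = 14.1 MHz, folds to fs − 19 MHz = 9.2 MHz.
Distinct values: {4.2 MHz, 9.2 MHz, 11.2 MHz, 14 MHz}.

4.2 MHz, 9.2 MHz, 11.2 MHz, 14 MHz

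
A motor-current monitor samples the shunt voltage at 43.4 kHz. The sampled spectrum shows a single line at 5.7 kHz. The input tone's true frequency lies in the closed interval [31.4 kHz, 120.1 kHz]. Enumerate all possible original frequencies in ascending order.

37.7 kHz, 49.1 kHz, 81.1 kHz, 92.5 kHz

Frequencies that alias to 5.7 kHz are k·fs ± 5.7 kHz for integer k ≥ 0.
k=0: 5.7 kHz.
k=1: 37.7 kHz, 49.1 kHz.
k=2: 81.1 kHz, 92.5 kHz.
k=3: 124.5 kHz, 135.9 kHz.
Within [31.4 kHz, 120.1 kHz]: 37.7 kHz, 49.1 kHz, 81.1 kHz, 92.5 kHz.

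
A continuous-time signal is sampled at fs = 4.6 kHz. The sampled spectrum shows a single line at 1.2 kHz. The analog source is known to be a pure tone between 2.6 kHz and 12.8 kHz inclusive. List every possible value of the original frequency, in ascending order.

3.4 kHz, 5.8 kHz, 8 kHz, 10.4 kHz, 12.6 kHz

Frequencies that alias to 1.2 kHz are k·fs ± 1.2 kHz for integer k ≥ 0.
k=0: 1.2 kHz.
k=1: 3.4 kHz, 5.8 kHz.
k=2: 8 kHz, 10.4 kHz.
k=3: 12.6 kHz, 15 kHz.
k=4: 17.2 kHz, 19.6 kHz.
Within [2.6 kHz, 12.8 kHz]: 3.4 kHz, 5.8 kHz, 8 kHz, 10.4 kHz, 12.6 kHz.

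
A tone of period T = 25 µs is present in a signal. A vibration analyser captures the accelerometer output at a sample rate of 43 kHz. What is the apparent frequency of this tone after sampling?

T = 25 µs → f = 1/T = 40 kHz.
40 kHz > fs/2 = 21.5 kHz, folds to fs − 40 kHz = 3 kHz.

3 kHz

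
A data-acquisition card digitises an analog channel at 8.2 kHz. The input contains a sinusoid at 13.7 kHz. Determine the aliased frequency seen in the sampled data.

2.7 kHz

13.7 kHz mod fs = 5.5 kHz.
5.5 kHz > fs/2 = 4.1 kHz, folds to fs − 5.5 kHz = 2.7 kHz.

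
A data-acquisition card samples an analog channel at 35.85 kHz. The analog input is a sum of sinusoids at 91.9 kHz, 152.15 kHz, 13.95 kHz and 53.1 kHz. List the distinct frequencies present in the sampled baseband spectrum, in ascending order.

8.75 kHz, 13.95 kHz, 15.65 kHz, 17.25 kHz

fs/2 = 17.925 kHz.
91.9 kHz mod fs = 20.2 kHz.
20.2 kHz > fs/2 = 17.925 kHz, folds to fs − 20.2 kHz = 15.65 kHz.
152.15 kHz mod fs = 8.75 kHz.
8.75 kHz ≤ fs/2 = 17.925 kHz, appears at 8.75 kHz.
13.95 kHz ≤ fs/2 = 17.925 kHz, passes unchanged.
53.1 kHz mod fs = 17.25 kHz.
17.25 kHz ≤ fs/2 = 17.925 kHz, appears at 17.25 kHz.
Distinct values: {8.75 kHz, 13.95 kHz, 15.65 kHz, 17.25 kHz}.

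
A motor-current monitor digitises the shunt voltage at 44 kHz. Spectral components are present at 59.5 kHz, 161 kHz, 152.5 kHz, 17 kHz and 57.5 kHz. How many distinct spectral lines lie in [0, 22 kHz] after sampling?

5

fs/2 = 22 kHz.
59.5 kHz mod fs = 15.5 kHz.
15.5 kHz ≤ fs/2 = 22 kHz, appears at 15.5 kHz.
161 kHz mod fs = 29 kHz.
29 kHz > fs/2 = 22 kHz, folds to fs − 29 kHz = 15 kHz.
152.5 kHz mod fs = 20.5 kHz.
20.5 kHz ≤ fs/2 = 22 kHz, appears at 20.5 kHz.
17 kHz ≤ fs/2 = 22 kHz, passes unchanged.
57.5 kHz mod fs = 13.5 kHz.
13.5 kHz ≤ fs/2 = 22 kHz, appears at 13.5 kHz.
Distinct values: {13.5 kHz, 15 kHz, 15.5 kHz, 17 kHz, 20.5 kHz} → 5.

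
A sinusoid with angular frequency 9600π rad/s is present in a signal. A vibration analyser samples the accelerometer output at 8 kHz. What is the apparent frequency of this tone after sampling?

ω = 9600π rad/s → f = ω/(2π) = 4800 Hz = 4.8 kHz.
4.8 kHz > fs/2 = 4 kHz, folds to fs − 4.8 kHz = 3.2 kHz.

3.2 kHz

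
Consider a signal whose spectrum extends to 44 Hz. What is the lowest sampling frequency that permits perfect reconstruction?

Nyquist rate = 2 × 44 Hz = 88 Hz.

88 Hz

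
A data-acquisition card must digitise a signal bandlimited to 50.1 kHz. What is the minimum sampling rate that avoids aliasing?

Nyquist rate = 2 × 50.1 kHz = 100.2 kHz.

100.2 kHz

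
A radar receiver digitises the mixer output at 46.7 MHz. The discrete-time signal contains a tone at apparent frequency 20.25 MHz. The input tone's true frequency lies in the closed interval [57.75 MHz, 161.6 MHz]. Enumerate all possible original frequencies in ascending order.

66.95 MHz, 73.15 MHz, 113.65 MHz, 119.85 MHz, 160.35 MHz

Frequencies that alias to 20.25 MHz are k·fs ± 20.25 MHz for integer k ≥ 0.
k=0: 20.25 MHz.
k=1: 26.45 MHz, 66.95 MHz.
k=2: 73.15 MHz, 113.65 MHz.
k=3: 119.85 MHz, 160.35 MHz.
k=4: 166.55 MHz, 207.05 MHz.
Within [57.75 MHz, 161.6 MHz]: 66.95 MHz, 73.15 MHz, 113.65 MHz, 119.85 MHz, 160.35 MHz.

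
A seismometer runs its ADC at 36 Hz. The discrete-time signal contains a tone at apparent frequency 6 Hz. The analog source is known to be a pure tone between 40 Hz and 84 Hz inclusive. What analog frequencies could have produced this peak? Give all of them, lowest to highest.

42 Hz, 66 Hz, 78 Hz

Frequencies that alias to 6 Hz are k·fs ± 6 Hz for integer k ≥ 0.
k=0: 6 Hz.
k=1: 30 Hz, 42 Hz.
k=2: 66 Hz, 78 Hz.
k=3: 102 Hz, 114 Hz.
Within [40 Hz, 84 Hz]: 42 Hz, 66 Hz, 78 Hz.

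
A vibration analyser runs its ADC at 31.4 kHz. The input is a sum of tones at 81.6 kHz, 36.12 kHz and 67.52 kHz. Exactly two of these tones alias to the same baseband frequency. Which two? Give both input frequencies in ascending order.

36.12 kHz, 67.52 kHz

fs/2 = 15.7 kHz.
81.6 kHz mod fs = 18.8 kHz.
18.8 kHz > fs/2 = 15.7 kHz, folds to fs − 18.8 kHz = 12.6 kHz.
36.12 kHz mod fs = 4.72 kHz.
4.72 kHz ≤ fs/2 = 15.7 kHz, appears at 4.72 kHz.
67.52 kHz mod fs = 4.72 kHz.
4.72 kHz ≤ fs/2 = 15.7 kHz, appears at 4.72 kHz.
36.12 kHz and 67.52 kHz both map to 4.72 kHz.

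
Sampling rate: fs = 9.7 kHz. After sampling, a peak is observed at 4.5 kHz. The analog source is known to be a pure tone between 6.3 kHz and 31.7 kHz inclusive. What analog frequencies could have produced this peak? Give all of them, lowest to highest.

14.2 kHz, 14.9 kHz, 23.9 kHz, 24.6 kHz

Frequencies that alias to 4.5 kHz are k·fs ± 4.5 kHz for integer k ≥ 0.
k=0: 4.5 kHz.
k=1: 5.2 kHz, 14.2 kHz.
k=2: 14.9 kHz, 23.9 kHz.
k=3: 24.6 kHz, 33.6 kHz.
k=4: 34.3 kHz, 43.3 kHz.
Within [6.3 kHz, 31.7 kHz]: 14.2 kHz, 14.9 kHz, 23.9 kHz, 24.6 kHz.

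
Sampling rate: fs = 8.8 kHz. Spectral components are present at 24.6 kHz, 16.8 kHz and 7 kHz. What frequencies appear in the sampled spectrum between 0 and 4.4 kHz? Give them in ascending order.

fs/2 = 4.4 kHz.
24.6 kHz mod fs = 7 kHz.
7 kHz > fs/2 = 4.4 kHz, folds to fs − 7 kHz = 1.8 kHz.
16.8 kHz mod fs = 8 kHz.
8 kHz > fs/2 = 4.4 kHz, folds to fs − 8 kHz = 0.8 kHz.
7 kHz > fs/2 = 4.4 kHz, folds to fs − 7 kHz = 1.8 kHz.
Distinct values: {0.8 kHz, 1.8 kHz}.

0.8 kHz, 1.8 kHz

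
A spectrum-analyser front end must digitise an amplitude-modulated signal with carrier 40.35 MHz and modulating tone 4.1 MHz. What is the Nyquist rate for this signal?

AM sidebands sit at fc ± fm = 36.25 MHz and 44.45 MHz.
Highest-frequency component: 44.45 MHz.
Nyquist rate = 2 × 44.45 MHz = 88.9 MHz.

88.9 MHz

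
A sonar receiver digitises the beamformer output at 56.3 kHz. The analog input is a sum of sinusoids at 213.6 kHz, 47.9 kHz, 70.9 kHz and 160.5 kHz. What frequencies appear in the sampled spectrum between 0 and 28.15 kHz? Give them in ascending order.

8.4 kHz, 11.6 kHz, 14.6 kHz

fs/2 = 28.15 kHz.
213.6 kHz mod fs = 44.7 kHz.
44.7 kHz > fs/2 = 28.15 kHz, folds to fs − 44.7 kHz = 11.6 kHz.
47.9 kHz > fs/2 = 28.15 kHz, folds to fs − 47.9 kHz = 8.4 kHz.
70.9 kHz mod fs = 14.6 kHz.
14.6 kHz ≤ fs/2 = 28.15 kHz, appears at 14.6 kHz.
160.5 kHz mod fs = 47.9 kHz.
47.9 kHz > fs/2 = 28.15 kHz, folds to fs − 47.9 kHz = 8.4 kHz.
Distinct values: {8.4 kHz, 11.6 kHz, 14.6 kHz}.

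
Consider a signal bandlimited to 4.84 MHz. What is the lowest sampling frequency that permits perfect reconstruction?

9.68 MHz

Nyquist rate = 2 × 4.84 MHz = 9.68 MHz.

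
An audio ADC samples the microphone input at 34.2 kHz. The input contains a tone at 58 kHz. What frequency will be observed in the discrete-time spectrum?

10.4 kHz

58 kHz mod fs = 23.8 kHz.
23.8 kHz > fs/2 = 17.1 kHz, folds to fs − 23.8 kHz = 10.4 kHz.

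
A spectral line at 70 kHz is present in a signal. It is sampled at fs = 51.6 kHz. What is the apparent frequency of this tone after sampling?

18.4 kHz

70 kHz mod fs = 18.4 kHz.
18.4 kHz ≤ fs/2 = 25.8 kHz, appears at 18.4 kHz.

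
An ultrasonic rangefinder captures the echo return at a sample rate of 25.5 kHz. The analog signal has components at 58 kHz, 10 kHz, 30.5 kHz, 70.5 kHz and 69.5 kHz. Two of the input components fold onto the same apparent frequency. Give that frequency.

7 kHz

fs/2 = 12.75 kHz.
58 kHz mod fs = 7 kHz.
7 kHz ≤ fs/2 = 12.75 kHz, appears at 7 kHz.
10 kHz ≤ fs/2 = 12.75 kHz, passes unchanged.
30.5 kHz mod fs = 5 kHz.
5 kHz ≤ fs/2 = 12.75 kHz, appears at 5 kHz.
70.5 kHz mod fs = 19.5 kHz.
19.5 kHz > fs/2 = 12.75 kHz, folds to fs − 19.5 kHz = 6 kHz.
69.5 kHz mod fs = 18.5 kHz.
18.5 kHz > fs/2 = 12.75 kHz, folds to fs − 18.5 kHz = 7 kHz.
58 kHz and 69.5 kHz both map to 7 kHz.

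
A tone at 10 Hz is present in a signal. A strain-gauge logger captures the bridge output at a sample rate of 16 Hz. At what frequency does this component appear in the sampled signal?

6 Hz

10 Hz > fs/2 = 8 Hz, folds to fs − 10 Hz = 6 Hz.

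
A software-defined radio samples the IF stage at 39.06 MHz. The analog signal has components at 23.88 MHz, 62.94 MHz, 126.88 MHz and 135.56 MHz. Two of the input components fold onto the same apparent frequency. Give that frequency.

15.18 MHz

fs/2 = 19.53 MHz.
23.88 MHz > fs/2 = 19.53 MHz, folds to fs − 23.88 MHz = 15.18 MHz.
62.94 MHz mod fs = 23.88 MHz.
23.88 MHz > fs/2 = 19.53 MHz, folds to fs − 23.88 MHz = 15.18 MHz.
126.88 MHz mod fs = 9.7 MHz.
9.7 MHz ≤ fs/2 = 19.53 MHz, appears at 9.7 MHz.
135.56 MHz mod fs = 18.38 MHz.
18.38 MHz ≤ fs/2 = 19.53 MHz, appears at 18.38 MHz.
23.88 MHz and 62.94 MHz both map to 15.18 MHz.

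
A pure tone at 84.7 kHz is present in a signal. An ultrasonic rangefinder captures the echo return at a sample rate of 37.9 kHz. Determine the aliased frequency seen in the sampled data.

8.9 kHz

84.7 kHz mod fs = 8.9 kHz.
8.9 kHz ≤ fs/2 = 18.95 kHz, appears at 8.9 kHz.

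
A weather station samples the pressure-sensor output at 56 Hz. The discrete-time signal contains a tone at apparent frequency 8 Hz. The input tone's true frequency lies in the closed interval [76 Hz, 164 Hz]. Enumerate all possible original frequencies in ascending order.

Frequencies that alias to 8 Hz are k·fs ± 8 Hz for integer k ≥ 0.
k=0: 8 Hz.
k=1: 48 Hz, 64 Hz.
k=2: 104 Hz, 120 Hz.
k=3: 160 Hz, 176 Hz.
k=4: 216 Hz, 232 Hz.
Within [76 Hz, 164 Hz]: 104 Hz, 120 Hz, 160 Hz.

104 Hz, 120 Hz, 160 Hz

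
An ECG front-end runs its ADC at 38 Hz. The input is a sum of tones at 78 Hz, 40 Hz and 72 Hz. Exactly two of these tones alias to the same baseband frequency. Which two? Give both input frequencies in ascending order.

fs/2 = 19 Hz.
78 Hz mod fs = 2 Hz.
2 Hz ≤ fs/2 = 19 Hz, appears at 2 Hz.
40 Hz mod fs = 2 Hz.
2 Hz ≤ fs/2 = 19 Hz, appears at 2 Hz.
72 Hz mod fs = 34 Hz.
34 Hz > fs/2 = 19 Hz, folds to fs − 34 Hz = 4 Hz.
40 Hz and 78 Hz both map to 2 Hz.

40 Hz, 78 Hz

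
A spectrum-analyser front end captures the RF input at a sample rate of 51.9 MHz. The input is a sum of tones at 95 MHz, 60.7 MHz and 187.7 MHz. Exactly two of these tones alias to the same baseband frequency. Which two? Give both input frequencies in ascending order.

60.7 MHz, 95 MHz

fs/2 = 25.95 MHz.
95 MHz mod fs = 43.1 MHz.
43.1 MHz > fs/2 = 25.95 MHz, folds to fs − 43.1 MHz = 8.8 MHz.
60.7 MHz mod fs = 8.8 MHz.
8.8 MHz ≤ fs/2 = 25.95 MHz, appears at 8.8 MHz.
187.7 MHz mod fs = 32 MHz.
32 MHz > fs/2 = 25.95 MHz, folds to fs − 32 MHz = 19.9 MHz.
60.7 MHz and 95 MHz both map to 8.8 MHz.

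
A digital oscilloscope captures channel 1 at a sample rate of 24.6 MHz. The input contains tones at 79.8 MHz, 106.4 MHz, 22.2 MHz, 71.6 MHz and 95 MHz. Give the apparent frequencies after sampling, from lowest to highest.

2.2 MHz, 2.4 MHz, 3.4 MHz, 6 MHz, 8 MHz

fs/2 = 12.3 MHz.
79.8 MHz mod fs = 6 MHz.
6 MHz ≤ fs/2 = 12.3 MHz, appears at 6 MHz.
106.4 MHz mod fs = 8 MHz.
8 MHz ≤ fs/2 = 12.3 MHz, appears at 8 MHz.
22.2 MHz > fs/2 = 12.3 MHz, folds to fs − 22.2 MHz = 2.4 MHz.
71.6 MHz mod fs = 22.4 MHz.
22.4 MHz > fs/2 = 12.3 MHz, folds to fs − 22.4 MHz = 2.2 MHz.
95 MHz mod fs = 21.2 MHz.
21.2 MHz > fs/2 = 12.3 MHz, folds to fs − 21.2 MHz = 3.4 MHz.
Distinct values: {2.2 MHz, 2.4 MHz, 3.4 MHz, 6 MHz, 8 MHz}.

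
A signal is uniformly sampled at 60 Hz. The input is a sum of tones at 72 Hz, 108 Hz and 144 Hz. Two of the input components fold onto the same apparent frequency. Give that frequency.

12 Hz

fs/2 = 30 Hz.
72 Hz mod fs = 12 Hz.
12 Hz ≤ fs/2 = 30 Hz, appears at 12 Hz.
108 Hz mod fs = 48 Hz.
48 Hz > fs/2 = 30 Hz, folds to fs − 48 Hz = 12 Hz.
144 Hz mod fs = 24 Hz.
24 Hz ≤ fs/2 = 30 Hz, appears at 24 Hz.
72 Hz and 108 Hz both map to 12 Hz.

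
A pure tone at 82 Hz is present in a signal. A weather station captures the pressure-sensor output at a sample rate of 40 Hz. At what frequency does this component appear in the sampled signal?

2 Hz

82 Hz mod fs = 2 Hz.
2 Hz ≤ fs/2 = 20 Hz, appears at 2 Hz.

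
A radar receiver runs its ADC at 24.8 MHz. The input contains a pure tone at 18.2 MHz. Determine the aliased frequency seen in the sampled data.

6.6 MHz

18.2 MHz > fs/2 = 12.4 MHz, folds to fs − 18.2 MHz = 6.6 MHz.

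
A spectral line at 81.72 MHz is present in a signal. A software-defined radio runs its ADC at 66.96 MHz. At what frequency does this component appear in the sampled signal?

14.76 MHz

81.72 MHz mod fs = 14.76 MHz.
14.76 MHz ≤ fs/2 = 33.48 MHz, appears at 14.76 MHz.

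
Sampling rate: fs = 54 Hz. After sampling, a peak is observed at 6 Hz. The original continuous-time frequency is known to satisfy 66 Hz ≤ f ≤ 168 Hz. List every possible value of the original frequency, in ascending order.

102 Hz, 114 Hz, 156 Hz, 168 Hz

Frequencies that alias to 6 Hz are k·fs ± 6 Hz for integer k ≥ 0.
k=0: 6 Hz.
k=1: 48 Hz, 60 Hz.
k=2: 102 Hz, 114 Hz.
k=3: 156 Hz, 168 Hz.
k=4: 210 Hz, 222 Hz.
Within [66 Hz, 168 Hz]: 102 Hz, 114 Hz, 156 Hz, 168 Hz.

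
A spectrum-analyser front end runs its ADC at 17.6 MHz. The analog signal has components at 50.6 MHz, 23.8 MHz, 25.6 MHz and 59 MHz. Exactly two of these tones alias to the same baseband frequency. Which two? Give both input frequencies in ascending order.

fs/2 = 8.8 MHz.
50.6 MHz mod fs = 15.4 MHz.
15.4 MHz > fs/2 = 8.8 MHz, folds to fs − 15.4 MHz = 2.2 MHz.
23.8 MHz mod fs = 6.2 MHz.
6.2 MHz ≤ fs/2 = 8.8 MHz, appears at 6.2 MHz.
25.6 MHz mod fs = 8 MHz.
8 MHz ≤ fs/2 = 8.8 MHz, appears at 8 MHz.
59 MHz mod fs = 6.2 MHz.
6.2 MHz ≤ fs/2 = 8.8 MHz, appears at 6.2 MHz.
23.8 MHz and 59 MHz both map to 6.2 MHz.

23.8 MHz, 59 MHz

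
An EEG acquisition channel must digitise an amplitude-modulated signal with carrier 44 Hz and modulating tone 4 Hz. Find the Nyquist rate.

96 Hz

AM sidebands sit at fc ± fm = 40 Hz and 48 Hz.
Highest-frequency component: 48 Hz.
Nyquist rate = 2 × 48 Hz = 96 Hz.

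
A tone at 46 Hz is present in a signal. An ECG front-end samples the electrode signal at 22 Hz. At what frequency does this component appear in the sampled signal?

2 Hz

46 Hz mod fs = 2 Hz.
2 Hz ≤ fs/2 = 11 Hz, appears at 2 Hz.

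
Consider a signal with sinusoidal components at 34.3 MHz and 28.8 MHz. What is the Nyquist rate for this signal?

68.6 MHz

Highest-frequency component: 34.3 MHz.
Nyquist rate = 2 × 34.3 MHz = 68.6 MHz.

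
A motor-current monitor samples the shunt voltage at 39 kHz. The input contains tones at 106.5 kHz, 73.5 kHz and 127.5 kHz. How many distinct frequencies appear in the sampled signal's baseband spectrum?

fs/2 = 19.5 kHz.
106.5 kHz mod fs = 28.5 kHz.
28.5 kHz > fs/2 = 19.5 kHz, folds to fs − 28.5 kHz = 10.5 kHz.
73.5 kHz mod fs = 34.5 kHz.
34.5 kHz > fs/2 = 19.5 kHz, folds to fs − 34.5 kHz = 4.5 kHz.
127.5 kHz mod fs = 10.5 kHz.
10.5 kHz ≤ fs/2 = 19.5 kHz, appears at 10.5 kHz.
Distinct values: {4.5 kHz, 10.5 kHz} → 2.

2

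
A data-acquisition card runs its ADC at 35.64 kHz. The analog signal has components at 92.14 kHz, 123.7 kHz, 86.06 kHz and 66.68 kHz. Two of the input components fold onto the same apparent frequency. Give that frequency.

14.78 kHz

fs/2 = 17.82 kHz.
92.14 kHz mod fs = 20.86 kHz.
20.86 kHz > fs/2 = 17.82 kHz, folds to fs − 20.86 kHz = 14.78 kHz.
123.7 kHz mod fs = 16.78 kHz.
16.78 kHz ≤ fs/2 = 17.82 kHz, appears at 16.78 kHz.
86.06 kHz mod fs = 14.78 kHz.
14.78 kHz ≤ fs/2 = 17.82 kHz, appears at 14.78 kHz.
66.68 kHz mod fs = 31.04 kHz.
31.04 kHz > fs/2 = 17.82 kHz, folds to fs − 31.04 kHz = 4.6 kHz.
86.06 kHz and 92.14 kHz both map to 14.78 kHz.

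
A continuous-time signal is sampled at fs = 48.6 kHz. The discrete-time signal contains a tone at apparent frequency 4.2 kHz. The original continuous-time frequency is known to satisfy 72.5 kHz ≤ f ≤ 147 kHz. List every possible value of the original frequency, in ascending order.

93 kHz, 101.4 kHz, 141.6 kHz

Frequencies that alias to 4.2 kHz are k·fs ± 4.2 kHz for integer k ≥ 0.
k=0: 4.2 kHz.
k=1: 44.4 kHz, 52.8 kHz.
k=2: 93 kHz, 101.4 kHz.
k=3: 141.6 kHz, 150 kHz.
k=4: 190.2 kHz, 198.6 kHz.
Within [72.5 kHz, 147 kHz]: 93 kHz, 101.4 kHz, 141.6 kHz.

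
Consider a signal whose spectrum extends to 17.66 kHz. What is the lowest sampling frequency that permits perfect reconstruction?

Nyquist rate = 2 × 17.66 kHz = 35.32 kHz.

35.32 kHz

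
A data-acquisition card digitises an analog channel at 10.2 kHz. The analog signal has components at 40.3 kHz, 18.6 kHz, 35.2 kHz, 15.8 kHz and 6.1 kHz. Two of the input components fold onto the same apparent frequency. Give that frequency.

4.6 kHz

fs/2 = 5.1 kHz.
40.3 kHz mod fs = 9.7 kHz.
9.7 kHz > fs/2 = 5.1 kHz, folds to fs − 9.7 kHz = 0.5 kHz.
18.6 kHz mod fs = 8.4 kHz.
8.4 kHz > fs/2 = 5.1 kHz, folds to fs − 8.4 kHz = 1.8 kHz.
35.2 kHz mod fs = 4.6 kHz.
4.6 kHz ≤ fs/2 = 5.1 kHz, appears at 4.6 kHz.
15.8 kHz mod fs = 5.6 kHz.
5.6 kHz > fs/2 = 5.1 kHz, folds to fs − 5.6 kHz = 4.6 kHz.
6.1 kHz > fs/2 = 5.1 kHz, folds to fs − 6.1 kHz = 4.1 kHz.
15.8 kHz and 35.2 kHz both map to 4.6 kHz.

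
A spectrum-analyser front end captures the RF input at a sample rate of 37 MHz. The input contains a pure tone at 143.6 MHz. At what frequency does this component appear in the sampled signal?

143.6 MHz mod fs = 32.6 MHz.
32.6 MHz > fs/2 = 18.5 MHz, folds to fs − 32.6 MHz = 4.4 MHz.

4.4 MHz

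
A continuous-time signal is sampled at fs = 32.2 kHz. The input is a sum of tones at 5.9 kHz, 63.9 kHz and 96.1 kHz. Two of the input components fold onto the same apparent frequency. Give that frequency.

fs/2 = 16.1 kHz.
5.9 kHz ≤ fs/2 = 16.1 kHz, passes unchanged.
63.9 kHz mod fs = 31.7 kHz.
31.7 kHz > fs/2 = 16.1 kHz, folds to fs − 31.7 kHz = 0.5 kHz.
96.1 kHz mod fs = 31.7 kHz.
31.7 kHz > fs/2 = 16.1 kHz, folds to fs − 31.7 kHz = 0.5 kHz.
63.9 kHz and 96.1 kHz both map to 0.5 kHz.

0.5 kHz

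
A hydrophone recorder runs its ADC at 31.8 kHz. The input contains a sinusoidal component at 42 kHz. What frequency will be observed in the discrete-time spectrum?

10.2 kHz

42 kHz mod fs = 10.2 kHz.
10.2 kHz ≤ fs/2 = 15.9 kHz, appears at 10.2 kHz.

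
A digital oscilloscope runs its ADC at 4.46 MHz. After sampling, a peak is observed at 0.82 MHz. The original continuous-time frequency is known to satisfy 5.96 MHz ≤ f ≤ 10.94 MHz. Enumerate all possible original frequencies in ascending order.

Frequencies that alias to 0.82 MHz are k·fs ± 0.82 MHz for integer k ≥ 0.
k=0: 0.82 MHz.
k=1: 3.64 MHz, 5.28 MHz.
k=2: 8.1 MHz, 9.74 MHz.
k=3: 12.56 MHz, 14.2 MHz.
Within [5.96 MHz, 10.94 MHz]: 8.1 MHz, 9.74 MHz.

8.1 MHz, 9.74 MHz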